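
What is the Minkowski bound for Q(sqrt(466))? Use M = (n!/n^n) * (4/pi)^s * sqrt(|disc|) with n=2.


d = 466, d mod 4 = 2, so disc(K) = 4d = 1864; |disc(K)| = 1864
Real quadratic field, so n = 2, s = r2 = 0, r1 = 2
M = (n!/n^n) * (4/pi)^s * sqrt(|disc(K)|) = (2!/2^2) * (4/pi)^0 * sqrt(1864)
= 0.5 * 1.000000 * 43.174066
= 21.5870

21.5870


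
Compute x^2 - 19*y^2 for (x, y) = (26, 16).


x^2 - d*y^2
= 26^2 - 19*16^2
= 676 - 4864
= -4188

-4188


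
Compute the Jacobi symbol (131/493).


Compute (131/493) via quadratic reciprocity:
  reciprocity: (131/493) -> +(493/131)
  reduce: (100/131)
  pull out 2: (2/131) = -1  (since 131 mod 8 = 3)
  pull out 2: (2/131) = -1  (since 131 mod 8 = 3)
  reciprocity: (25/131) -> +(131/25)
  reduce: (6/25)
  pull out 2: (2/25) = +1  (since 25 mod 8 = 1)
  reciprocity: (3/25) -> +(25/3)
  reduce: (1/3)
  (1/3) = 1
Product of signs = 1

1


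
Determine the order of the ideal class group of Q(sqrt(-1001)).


K = Q(sqrt(-1001)). d mod 4 = 3, so D = disc(K) = 4d = -4004
h(K) equals the number of primitive reduced positive-definite forms (a, b, c) = a*x^2 + b*x*y + c*y^2 with b^2 - 4ac = D,
where reduced means |b| <= a <= c, with b >= 0 whenever |b| = a or a = c, and primitive means gcd(a, b, c) = 1.
Reduced forces 3a^2 <= |D| = 4004, so 1 <= a <= 36; b must have the parity of D, and c = (b^2 - D)/(4a) must be an integer >= a.
Enumerate a = 1..36, b in [-a, a]:
  a=1: (1, 0, 1001)  [1]
  a=2: (2, 2, 501)  [1]
  a=3: (3, -2, 334), (3, 2, 334)  [2]
  a=4: none
  a=5: (5, -4, 201), (5, 4, 201)  [2]
  a=6: (6, -2, 167), (6, 2, 167)  [2]
  a=7: (7, 0, 143)  [1]
  a=8: none
  a=9: (9, -8, 113), (9, 8, 113)  [2]
  a=10: (10, -6, 101), (10, 6, 101)  [2]
  a=11: (11, 0, 91)  [1]
  a=12: none
  a=13: (13, 0, 77)  [1]
  a=14: (14, 14, 75)  [1]
  a=15: (15, -14, 70), (15, -4, 67), (15, 4, 67), (15, 14, 70)  [4]
  a=16: none
  a=17: (17, -12, 61), (17, 12, 61)  [2]
  a=18: (18, -10, 57), (18, 10, 57)  [2]
  a=19: (19, -10, 54), (19, 10, 54)  [2]
  a=20: none
  a=21: (21, -14, 50), (21, 14, 50)  [2]
  a=22: (22, 22, 51)  [1]
  a=23..24: none
  a=25: (25, -14, 42), (25, 14, 42)  [2]
  a=26: (26, 26, 45)  [1]
  a=27: (27, -10, 38), (27, 10, 38)  [2]
  a=28..29: none
  a=30: (30, -26, 39), (30, -14, 35), (30, 14, 35), (30, 26, 39)  [4]
  a=31..32: none
  a=33: (33, -22, 34), (33, 22, 34)  [2]
  a=34..36: none
Total reduced forms: 1 + 1 + 2 + 2 + 2 + 1 + 2 + 2 + 1 + 1 + 1 + 4 + 2 + 2 + 2 + 2 + 1 + 2 + 1 + 2 + 4 + 2 = 40
h = 40

40


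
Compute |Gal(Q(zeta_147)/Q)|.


|Gal(Q(zeta_147)/Q)| = phi(147)
= 84

84


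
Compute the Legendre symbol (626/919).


p = 919 is prime, so compute (626/919) with the reciprocity algorithm (Jacobi-symbol steps: pull out 2s via (2/n), flip via reciprocity, reduce):
  pull out 2: (2/919) = +1  (since 919 mod 8 = 7)
  reciprocity: (313/919) -> +(919/313)
  reduce: (293/313)
  reciprocity: (293/313) -> +(313/293)
  reduce: (20/293)
  pull out 2: (2/293) = -1  (since 293 mod 8 = 5)
  pull out 2: (2/293) = -1  (since 293 mod 8 = 5)
  reciprocity: (5/293) -> +(293/5)
  reduce: (3/5)
  reciprocity: (3/5) -> +(5/3)
  reduce: (2/3)
  pull out 2: (2/3) = -1  (since 3 mod 8 = 3)
  (1/3) = 1
Product of signs = -1
(626/919) = -1

-1


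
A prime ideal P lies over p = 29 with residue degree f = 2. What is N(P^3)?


N(P^a) = p^(a*f)
= 29^(3*2)
= 29^6
= 594823321

594823321


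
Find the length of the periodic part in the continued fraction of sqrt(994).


Run the CF algorithm for sqrt(994).
a_0 = floor(sqrt(994)) = 31; set m_0=0, q_0=1.
Recurrence: m' = q*a - m,  q' = (d - m'^2)/q,  a' = floor((a_0 + m')/q').
  step 1: m=31, q=33, a=1
  step 2: m=2, q=30, a=1
  step 3: m=28, q=7, a=8
  step 4: m=28, q=30, a=1
  step 5: m=2, q=33, a=1
  step 6: m=31, q=1, a=62
a_6 = 2*a_0 = 62, so the period closes here.
sqrt(994) = [31; 1, 1, 8, 1, 1, 62]
Period length = 6

6


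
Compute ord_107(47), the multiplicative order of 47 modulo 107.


We want ord_107(47), the smallest k >= 1 with 47^k = 1 mod 107.
n = 107 = 107, phi(107) = 106; the order divides phi(n).
Divisors of 106: 1, 2, 53, 106
Repeated squaring mod 107: 47^1 = 47, 47^2 = 69, 47^4 = 53, 47^8 = 27, 47^16 = 87, 47^32 = 79, 47^64 = 35
Test divisors in increasing order:
  k=1: 47^1 = 47 mod 107
  k=2: 47^2 = 69 mod 107
  k=53: 47^53 = 79 * 87 * 53 * 47 = 1 mod 107  <- first divisor giving 1
Order = 53

53


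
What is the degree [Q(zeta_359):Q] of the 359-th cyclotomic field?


The degree equals Euler's totient phi(359).
359 = 359
phi(359) = 358

358


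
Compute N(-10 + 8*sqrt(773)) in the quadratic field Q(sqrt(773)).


N(a + b*sqrt(d)) = a^2 - d*b^2
= (-10)^2 - (773)*(8)^2
= 100 - 49472
= -49372

-49372


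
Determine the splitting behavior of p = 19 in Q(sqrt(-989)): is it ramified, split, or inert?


K = Q(sqrt(-989)). Since d mod 4 = 3, disc(K) = -3956.
Check p | disc: -3956 mod 19 = 15.
p does not divide disc. Compute Legendre symbol (d/p):
18^((19-1)/2) mod 19 = -1
(d/p) = -1, so p is inert: (p) stays prime with e=1, f=2, g=1.
Therefore p is inert.

inert


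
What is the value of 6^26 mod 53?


p = 53 is prime and the exponent is (p-1)/2 = 26, so by Euler's criterion 6^26 = (6/53) = +1 or -1 mod 53.
Compute by square-and-multiply:
  26 = 16 + 8 + 2 (binary 11010)
  Repeated squaring mod 53: 6^1 = 6, 6^2 = 36, 6^4 = 24, 6^8 = 46, 6^16 = 49
  6^26 = 6^16 * 6^8 * 6^2 = 49 * 46 * 36 mod 53
    49 * 46 = 2254 = 28 mod 53
    28 * 36 = 1008 = 1 mod 53
  6^26 = 1 mod 53
Result 1: 6 is a quadratic residue mod 53.
6^26 mod 53 = 1

1


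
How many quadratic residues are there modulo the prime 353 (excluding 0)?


For prime p, the number of non-zero quadratic residues is (p-1)/2.
= (353-1)/2
= 176

176


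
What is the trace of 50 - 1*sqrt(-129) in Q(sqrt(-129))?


Tr(a + b*sqrt(d)) = (a + b*sqrt(d)) + (a - b*sqrt(d)) = 2a
= 2 * (50)
= 100

100


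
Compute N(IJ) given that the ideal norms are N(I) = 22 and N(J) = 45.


N(IJ) = N(I) * N(J)
= 22 * 45
= 990

990


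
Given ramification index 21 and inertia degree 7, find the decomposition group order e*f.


|D_P| = e * f
= 21 * 7
= 147

147


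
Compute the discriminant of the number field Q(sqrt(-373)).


For K = Q(sqrt(d)) with d squarefree: disc(K) = d if d = 1 mod 4, and disc(K) = 4d if d = 2 or 3 mod 4.
Here d = -373, and d mod 4 = 3.
d = 3 mod 4, not 1 (O_K = Z[sqrt(d)]), so disc(K) = 4d = 4 * (-373) = -1492

-1492


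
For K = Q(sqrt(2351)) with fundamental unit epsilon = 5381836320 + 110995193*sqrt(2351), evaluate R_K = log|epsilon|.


epsilon = 5381836320 + 110995193*sqrt(2351)
= 1.0764e+10
R = ln(1.0764e+10)
= 23.0994

23.0994


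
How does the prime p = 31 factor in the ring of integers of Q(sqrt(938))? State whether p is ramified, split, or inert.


K = Q(sqrt(938)). Since d mod 4 = 2, disc(K) = 3752.
Check p | disc: 3752 mod 31 = 1.
p does not divide disc. Compute Legendre symbol (d/p):
8^((31-1)/2) mod 31 = 1
(d/p) = 1, so p splits: (p) = P*P' with e=1, f=1, g=2.
Therefore p is split.

split


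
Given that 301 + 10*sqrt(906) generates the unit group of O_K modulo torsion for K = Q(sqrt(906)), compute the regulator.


epsilon = 301 + 10*sqrt(906)
= 601.9983
R = ln(601.9983)
= 6.4003

6.4003


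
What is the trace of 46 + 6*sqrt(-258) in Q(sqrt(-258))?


Tr(a + b*sqrt(d)) = (a + b*sqrt(d)) + (a - b*sqrt(d)) = 2a
= 2 * (46)
= 92

92


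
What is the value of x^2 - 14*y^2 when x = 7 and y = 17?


x^2 - d*y^2
= 7^2 - 14*17^2
= 49 - 4046
= -3997

-3997


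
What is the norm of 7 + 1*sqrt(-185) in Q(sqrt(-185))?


N(a + b*sqrt(d)) = a^2 - d*b^2
= (7)^2 - (-185)*(1)^2
= 49 + 185
= 234

234


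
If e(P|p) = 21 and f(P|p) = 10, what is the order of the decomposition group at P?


|D_P| = e * f
= 21 * 10
= 210

210


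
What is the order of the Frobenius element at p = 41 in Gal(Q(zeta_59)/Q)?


The Frobenius at p in Gal(Q(zeta_n)/Q) = (Z/nZ)* is the class of p, so its order is ord_59(41), the smallest k >= 1 with 41^k = 1 mod 59.
n = 59 = 59, phi(59) = 58; the order divides phi(n).
Divisors of 58: 1, 2, 29, 58
Repeated squaring mod 59: 41^1 = 41, 41^2 = 29, 41^4 = 15, 41^8 = 48, 41^16 = 3, 41^32 = 9
Test divisors in increasing order:
  k=1: 41^1 = 41 mod 59
  k=2: 41^2 = 29 mod 59
  k=29: 41^29 = 3 * 48 * 15 * 41 = 1 mod 59  <- first divisor giving 1
Order = 29

29


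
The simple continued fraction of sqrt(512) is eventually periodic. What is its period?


Run the CF algorithm for sqrt(512).
a_0 = floor(sqrt(512)) = 22; set m_0=0, q_0=1.
Recurrence: m' = q*a - m,  q' = (d - m'^2)/q,  a' = floor((a_0 + m')/q').
  step 1: m=22, q=28, a=1
  step 2: m=6, q=17, a=1
  step 3: m=11, q=23, a=1
  step 4: m=12, q=16, a=2
  step 5: m=20, q=7, a=6
  step 6: m=22, q=4, a=11
  step 7: m=22, q=7, a=6
  step 8: m=20, q=16, a=2
  step 9: m=12, q=23, a=1
  step 10: m=11, q=17, a=1
  step 11: m=6, q=28, a=1
  step 12: m=22, q=1, a=44
a_12 = 2*a_0 = 44, so the period closes here.
sqrt(512) = [22; 1, 1, 1, 2, 6, 11, 6, 2, 1, 1, 1, 44]
Period length = 12

12


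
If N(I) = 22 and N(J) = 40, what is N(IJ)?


N(IJ) = N(I) * N(J)
= 22 * 40
= 880

880


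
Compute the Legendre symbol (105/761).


p = 761 is prime, so compute (105/761) with the reciprocity algorithm (Jacobi-symbol steps: pull out 2s via (2/n), flip via reciprocity, reduce):
  reciprocity: (105/761) -> +(761/105)
  reduce: (26/105)
  pull out 2: (2/105) = +1  (since 105 mod 8 = 1)
  reciprocity: (13/105) -> +(105/13)
  reduce: (1/13)
  (1/13) = 1
Product of signs = 1
(105/761) = 1

1


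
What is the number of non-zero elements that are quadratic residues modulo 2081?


For prime p, the number of non-zero quadratic residues is (p-1)/2.
= (2081-1)/2
= 1040

1040


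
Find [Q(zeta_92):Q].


The degree equals Euler's totient phi(92).
92 = 2^2 * 23
phi(92) = 44

44


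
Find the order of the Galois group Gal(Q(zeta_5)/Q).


|Gal(Q(zeta_5)/Q)| = phi(5)
= 4

4


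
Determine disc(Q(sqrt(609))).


For K = Q(sqrt(d)) with d squarefree: disc(K) = d if d = 1 mod 4, and disc(K) = 4d if d = 2 or 3 mod 4.
Here d = 609, and d mod 4 = 1.
d = 1 mod 4 (O_K = Z[(1+sqrt(d))/2]), so disc(K) = d = 609

609


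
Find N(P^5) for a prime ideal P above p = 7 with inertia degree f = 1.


N(P^a) = p^(a*f)
= 7^(5*1)
= 7^5
= 16807

16807


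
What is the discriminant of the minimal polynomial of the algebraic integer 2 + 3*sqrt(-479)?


The element 2 + 3*sqrt(-479) has minimal polynomial:
x^2 - 4*x + 4315
Discriminant = (-4)^2 - 4*(4315)
= 16 - 17260
= -17244

-17244


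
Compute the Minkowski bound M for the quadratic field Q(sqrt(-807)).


d = -807, d mod 4 = 1, so disc(K) = d = -807; |disc(K)| = 807
Imaginary quadratic field, so n = 2, s = r2 = 1, r1 = 0
M = (n!/n^n) * (4/pi)^s * sqrt(|disc(K)|) = (2!/2^2) * (4/pi)^1 * sqrt(807)
= 0.5 * 1.273240 * 28.407745
= 18.0849

18.0849


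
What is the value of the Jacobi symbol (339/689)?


Compute (339/689) via quadratic reciprocity:
  reciprocity: (339/689) -> +(689/339)
  reduce: (11/339)
  reciprocity: (11/339) -> -(339/11)
  reduce: (9/11)
  reciprocity: (9/11) -> +(11/9)
  reduce: (2/9)
  pull out 2: (2/9) = +1  (since 9 mod 8 = 1)
  (1/9) = 1
Product of signs = -1

-1


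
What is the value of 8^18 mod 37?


p = 37 is prime and the exponent is (p-1)/2 = 18, so by Euler's criterion 8^18 = (8/37) = +1 or -1 mod 37.
Compute by square-and-multiply:
  18 = 16 + 2 (binary 10010)
  Repeated squaring mod 37: 8^1 = 8, 8^2 = 27, 8^4 = 26, 8^8 = 10, 8^16 = 26
  8^18 = 8^16 * 8^2 = 26 * 27 mod 37
    26 * 27 = 702 = 36 mod 37
  8^18 = 36 mod 37
Result 36 = p - 1 = -1 mod 37: 8 is a quadratic non-residue mod 37. As a residue in [0, p-1] the value is 36.
8^18 mod 37 = 36

36


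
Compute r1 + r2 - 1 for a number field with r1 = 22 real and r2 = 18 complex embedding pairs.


By Dirichlet's unit theorem:
rank = r1 + r2 - 1
= 22 + 18 - 1
= 39

39


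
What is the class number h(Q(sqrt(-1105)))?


K = Q(sqrt(-1105)). d mod 4 = 3, so D = disc(K) = 4d = -4420
h(K) equals the number of primitive reduced positive-definite forms (a, b, c) = a*x^2 + b*x*y + c*y^2 with b^2 - 4ac = D,
where reduced means |b| <= a <= c, with b >= 0 whenever |b| = a or a = c, and primitive means gcd(a, b, c) = 1.
Reduced forces 3a^2 <= |D| = 4420, so 1 <= a <= 38; b must have the parity of D, and c = (b^2 - D)/(4a) must be an integer >= a.
Enumerate a = 1..38, b in [-a, a]:
  a=1: (1, 0, 1105)  [1]
  a=2: (2, 2, 553)  [1]
  a=3..4: none
  a=5: (5, 0, 221)  [1]
  a=6: none
  a=7: (7, -2, 158), (7, 2, 158)  [2]
  a=8..9: none
  a=10: (10, 10, 113)  [1]
  a=11..12: none
  a=13: (13, 0, 85)  [1]
  a=14: (14, -2, 79), (14, 2, 79)  [2]
  a=15..16: none
  a=17: (17, 0, 65)  [1]
  a=18: none
  a=19: (19, -8, 59), (19, 8, 59)  [2]
  a=20..25: none
  a=26: (26, 26, 49)  [1]
  a=27..33: none
  a=34: (34, 34, 41)  [1]
  a=35: (35, -30, 38), (35, 30, 38)  [2]
  a=36..38: none
Total reduced forms: 1 + 1 + 1 + 2 + 1 + 1 + 2 + 1 + 2 + 1 + 1 + 2 = 16
h = 16

16


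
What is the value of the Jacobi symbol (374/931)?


Compute (374/931) via quadratic reciprocity:
  pull out 2: (2/931) = -1  (since 931 mod 8 = 3)
  reciprocity: (187/931) -> -(931/187)
  reduce: (183/187)
  reciprocity: (183/187) -> -(187/183)
  reduce: (4/183)
  pull out 2: (2/183) = +1  (since 183 mod 8 = 7)
  pull out 2: (2/183) = +1  (since 183 mod 8 = 7)
  (1/183) = 1
Product of signs = -1

-1


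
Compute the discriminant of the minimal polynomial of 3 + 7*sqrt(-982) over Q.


The element 3 + 7*sqrt(-982) has minimal polynomial:
x^2 - 6*x + 48127
Discriminant = (-6)^2 - 4*(48127)
= 36 - 192508
= -192472

-192472


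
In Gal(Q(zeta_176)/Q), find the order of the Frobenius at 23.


The Frobenius at p in Gal(Q(zeta_n)/Q) = (Z/nZ)* is the class of p, so its order is ord_176(23), the smallest k >= 1 with 23^k = 1 mod 176.
n = 176 = 2^4 * 11, phi(176) = 80; the order divides phi(n).
Divisors of 80: 1, 2, 4, 5, 8, 10, 16, 20, 40, 80
Repeated squaring mod 176: 23^1 = 23, 23^2 = 1, 23^4 = 1, 23^8 = 1, 23^16 = 1, 23^32 = 1, 23^64 = 1
Test divisors in increasing order:
  k=1: 23^1 = 23 mod 176
  k=2: 23^2 = 1 mod 176  <- first divisor giving 1
Order = 2

2


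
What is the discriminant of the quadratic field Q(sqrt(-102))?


For K = Q(sqrt(d)) with d squarefree: disc(K) = d if d = 1 mod 4, and disc(K) = 4d if d = 2 or 3 mod 4.
Here d = -102, and d mod 4 = 2.
d = 2 mod 4, not 1 (O_K = Z[sqrt(d)]), so disc(K) = 4d = 4 * (-102) = -408

-408


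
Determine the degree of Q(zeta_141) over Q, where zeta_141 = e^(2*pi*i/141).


The degree equals Euler's totient phi(141).
141 = 3 * 47
phi(141) = 92

92


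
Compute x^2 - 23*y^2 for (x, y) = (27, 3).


x^2 - d*y^2
= 27^2 - 23*3^2
= 729 - 207
= 522

522


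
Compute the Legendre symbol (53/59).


p = 59 is prime, so compute (53/59) with the reciprocity algorithm (Jacobi-symbol steps: pull out 2s via (2/n), flip via reciprocity, reduce):
  reciprocity: (53/59) -> +(59/53)
  reduce: (6/53)
  pull out 2: (2/53) = -1  (since 53 mod 8 = 5)
  reciprocity: (3/53) -> +(53/3)
  reduce: (2/3)
  pull out 2: (2/3) = -1  (since 3 mod 8 = 3)
  (1/3) = 1
Product of signs = 1
(53/59) = 1

1


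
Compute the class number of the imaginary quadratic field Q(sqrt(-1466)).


K = Q(sqrt(-1466)). d mod 4 = 2, so D = disc(K) = 4d = -5864
h(K) equals the number of primitive reduced positive-definite forms (a, b, c) = a*x^2 + b*x*y + c*y^2 with b^2 - 4ac = D,
where reduced means |b| <= a <= c, with b >= 0 whenever |b| = a or a = c, and primitive means gcd(a, b, c) = 1.
Reduced forces 3a^2 <= |D| = 5864, so 1 <= a <= 44; b must have the parity of D, and c = (b^2 - D)/(4a) must be an integer >= a.
Enumerate a = 1..44, b in [-a, a]:
  a=1: (1, 0, 1466)  [1]
  a=2: (2, 0, 733)  [1]
  a=3: (3, -2, 489), (3, 2, 489)  [2]
  a=4: none
  a=5: (5, -4, 294), (5, 4, 294)  [2]
  a=6: (6, -4, 245), (6, 4, 245)  [2]
  a=7: (7, -4, 210), (7, 4, 210)  [2]
  a=8: none
  a=9: (9, -2, 163), (9, 2, 163)  [2]
  a=10: (10, -4, 147), (10, 4, 147)  [2]
  a=11..12: none
  a=13: (13, -8, 114), (13, 8, 114)  [2]
  a=14: (14, -4, 105), (14, 4, 105)  [2]
  a=15: (15, -14, 101), (15, -4, 98), (15, 4, 98), (15, 14, 101)  [4]
  a=16: none
  a=17: (17, -16, 90), (17, 16, 90)  [2]
  a=18: (18, -16, 85), (18, 16, 85)  [2]
  a=19: (19, -8, 78), (19, 8, 78)  [2]
  a=20: none
  a=21: (21, -10, 71), (21, -4, 70), (21, 4, 70), (21, 10, 71)  [4]
  a=22: none
  a=23: (23, -22, 69), (23, 22, 69)  [2]
  a=24: none
  a=25: (25, -6, 59), (25, 6, 59)  [2]
  a=26: (26, -8, 57), (26, 8, 57)  [2]
  a=27: (27, -20, 58), (27, 20, 58)  [2]
  a=28: none
  a=29: (29, -20, 54), (29, 20, 54)  [2]
  a=30: (30, -16, 51), (30, -4, 49), (30, 4, 49), (30, 16, 51)  [4]
  a=31..33: none
  a=34: (34, -16, 45), (34, 16, 45)  [2]
  a=35: (35, -24, 46), (35, -4, 42), (35, 4, 42), (35, 24, 46)  [4]
  a=36..37: none
  a=38: (38, -8, 39), (38, 8, 39)  [2]
  a=39: (39, -34, 45), (39, 34, 45)  [2]
  a=40: none
  a=41: (41, -32, 42), (41, 32, 42)  [2]
  a=42..44: none
Total reduced forms: 1 + 1 + 2 + 2 + 2 + 2 + 2 + 2 + 2 + 2 + 4 + 2 + 2 + 2 + 4 + 2 + 2 + 2 + 2 + 2 + 4 + 2 + 4 + 2 + 2 + 2 = 58
h = 58

58


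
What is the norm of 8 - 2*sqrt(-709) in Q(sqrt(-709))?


N(a + b*sqrt(d)) = a^2 - d*b^2
= (8)^2 - (-709)*(-2)^2
= 64 + 2836
= 2900

2900


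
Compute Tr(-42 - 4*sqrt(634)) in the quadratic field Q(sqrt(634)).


Tr(a + b*sqrt(d)) = (a + b*sqrt(d)) + (a - b*sqrt(d)) = 2a
= 2 * (-42)
= -84

-84


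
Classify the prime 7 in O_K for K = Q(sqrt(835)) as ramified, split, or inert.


K = Q(sqrt(835)). Since d mod 4 = 3, disc(K) = 3340.
Check p | disc: 3340 mod 7 = 1.
p does not divide disc. Compute Legendre symbol (d/p):
2^((7-1)/2) mod 7 = 1
(d/p) = 1, so p splits: (p) = P*P' with e=1, f=1, g=2.
Therefore p is split.

split


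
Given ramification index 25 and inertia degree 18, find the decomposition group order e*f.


|D_P| = e * f
= 25 * 18
= 450

450


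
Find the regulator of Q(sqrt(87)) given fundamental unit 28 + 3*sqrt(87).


epsilon = 28 + 3*sqrt(87)
= 55.9821
R = ln(55.9821)
= 4.0250

4.0250


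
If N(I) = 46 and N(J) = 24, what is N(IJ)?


N(IJ) = N(I) * N(J)
= 46 * 24
= 1104

1104


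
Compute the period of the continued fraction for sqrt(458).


Run the CF algorithm for sqrt(458).
a_0 = floor(sqrt(458)) = 21; set m_0=0, q_0=1.
Recurrence: m' = q*a - m,  q' = (d - m'^2)/q,  a' = floor((a_0 + m')/q').
  step 1: m=21, q=17, a=2
  step 2: m=13, q=17, a=2
  step 3: m=21, q=1, a=42
a_3 = 2*a_0 = 42, so the period closes here.
sqrt(458) = [21; 2, 2, 42]
Period length = 3

3


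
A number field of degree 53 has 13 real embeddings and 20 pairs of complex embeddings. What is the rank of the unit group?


By Dirichlet's unit theorem:
rank = r1 + r2 - 1
= 13 + 20 - 1
= 32

32


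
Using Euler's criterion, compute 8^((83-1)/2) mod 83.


p = 83 is prime and the exponent is (p-1)/2 = 41, so by Euler's criterion 8^41 = (8/83) = +1 or -1 mod 83.
Compute by square-and-multiply:
  41 = 32 + 8 + 1 (binary 101001)
  Repeated squaring mod 83: 8^1 = 8, 8^2 = 64, 8^4 = 29, 8^8 = 11, 8^16 = 38, 8^32 = 33
  8^41 = 8^32 * 8^8 * 8^1 = 33 * 11 * 8 mod 83
    33 * 11 = 363 = 31 mod 83
    31 * 8 = 248 = 82 mod 83
  8^41 = 82 mod 83
Result 82 = p - 1 = -1 mod 83: 8 is a quadratic non-residue mod 83. As a residue in [0, p-1] the value is 82.
8^41 mod 83 = 82

82


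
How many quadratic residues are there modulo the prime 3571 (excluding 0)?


For prime p, the number of non-zero quadratic residues is (p-1)/2.
= (3571-1)/2
= 1785

1785


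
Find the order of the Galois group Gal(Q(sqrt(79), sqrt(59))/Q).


The 2 square roots of distinct primes are multiplicatively independent over Q,
so [K:Q] = 2^2 and Gal(K/Q) is isomorphic to (Z/2Z)^2.
|Gal| = 2^2 = 4

4


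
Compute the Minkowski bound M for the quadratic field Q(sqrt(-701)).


d = -701, d mod 4 = 3, so disc(K) = 4d = -2804; |disc(K)| = 2804
Imaginary quadratic field, so n = 2, s = r2 = 1, r1 = 0
M = (n!/n^n) * (4/pi)^s * sqrt(|disc(K)|) = (2!/2^2) * (4/pi)^1 * sqrt(2804)
= 0.5 * 1.273240 * 52.952809
= 33.7108

33.7108


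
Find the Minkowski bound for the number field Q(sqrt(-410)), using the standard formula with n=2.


d = -410, d mod 4 = 2, so disc(K) = 4d = -1640; |disc(K)| = 1640
Imaginary quadratic field, so n = 2, s = r2 = 1, r1 = 0
M = (n!/n^n) * (4/pi)^s * sqrt(|disc(K)|) = (2!/2^2) * (4/pi)^1 * sqrt(1640)
= 0.5 * 1.273240 * 40.496913
= 25.7811

25.7811


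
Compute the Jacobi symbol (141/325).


Compute (141/325) via quadratic reciprocity:
  reciprocity: (141/325) -> +(325/141)
  reduce: (43/141)
  reciprocity: (43/141) -> +(141/43)
  reduce: (12/43)
  pull out 2: (2/43) = -1  (since 43 mod 8 = 3)
  pull out 2: (2/43) = -1  (since 43 mod 8 = 3)
  reciprocity: (3/43) -> -(43/3)
  reduce: (1/3)
  (1/3) = 1
Product of signs = -1

-1


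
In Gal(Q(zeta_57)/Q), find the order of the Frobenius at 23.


The Frobenius at p in Gal(Q(zeta_n)/Q) = (Z/nZ)* is the class of p, so its order is ord_57(23), the smallest k >= 1 with 23^k = 1 mod 57.
n = 57 = 3 * 19, phi(57) = 36; the order divides phi(n).
Divisors of 36: 1, 2, 3, 4, 6, 9, 12, 18, 36
Repeated squaring mod 57: 23^1 = 23, 23^2 = 16, 23^4 = 28, 23^8 = 43, 23^16 = 25, 23^32 = 55
Test divisors in increasing order:
  k=1: 23^1 = 23 mod 57
  k=2: 23^2 = 16 mod 57
  k=3: 23^3 = 16 * 23 = 26 mod 57
  k=4: 23^4 = 28 mod 57
  k=6: 23^6 = 28 * 16 = 49 mod 57
  k=9: 23^9 = 43 * 23 = 20 mod 57
  k=12: 23^12 = 43 * 28 = 7 mod 57
  k=18: 23^18 = 25 * 16 = 1 mod 57  <- first divisor giving 1
Order = 18

18


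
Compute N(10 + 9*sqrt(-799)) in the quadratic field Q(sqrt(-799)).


N(a + b*sqrt(d)) = a^2 - d*b^2
= (10)^2 - (-799)*(9)^2
= 100 + 64719
= 64819

64819


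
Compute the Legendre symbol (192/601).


p = 601 is prime, so compute (192/601) with the reciprocity algorithm (Jacobi-symbol steps: pull out 2s via (2/n), flip via reciprocity, reduce):
  pull out 2: (2/601) = +1  (since 601 mod 8 = 1)
  pull out 2: (2/601) = +1  (since 601 mod 8 = 1)
  pull out 2: (2/601) = +1  (since 601 mod 8 = 1)
  pull out 2: (2/601) = +1  (since 601 mod 8 = 1)
  pull out 2: (2/601) = +1  (since 601 mod 8 = 1)
  pull out 2: (2/601) = +1  (since 601 mod 8 = 1)
  reciprocity: (3/601) -> +(601/3)
  reduce: (1/3)
  (1/3) = 1
Product of signs = 1
(192/601) = 1

1


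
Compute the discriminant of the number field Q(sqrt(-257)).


For K = Q(sqrt(d)) with d squarefree: disc(K) = d if d = 1 mod 4, and disc(K) = 4d if d = 2 or 3 mod 4.
Here d = -257, and d mod 4 = 3.
d = 3 mod 4, not 1 (O_K = Z[sqrt(d)]), so disc(K) = 4d = 4 * (-257) = -1028

-1028


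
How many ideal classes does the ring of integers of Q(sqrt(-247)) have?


K = Q(sqrt(-247)). d mod 4 = 1, so D = disc(K) = d = -247
h(K) equals the number of primitive reduced positive-definite forms (a, b, c) = a*x^2 + b*x*y + c*y^2 with b^2 - 4ac = D,
where reduced means |b| <= a <= c, with b >= 0 whenever |b| = a or a = c, and primitive means gcd(a, b, c) = 1.
Reduced forces 3a^2 <= |D| = 247, so 1 <= a <= 9; b must have the parity of D, and c = (b^2 - D)/(4a) must be an integer >= a.
Enumerate a = 1..9, b in [-a, a]:
  a=1: (1, 1, 62)  [1]
  a=2: (2, -1, 31), (2, 1, 31)  [2]
  a=3: none
  a=4: (4, -3, 16), (4, 3, 16)  [2]
  a=5..7: none
  a=8: (8, 3, 8)  [1]
  a=9: none
Total reduced forms: 1 + 2 + 2 + 1 = 6
h = 6

6


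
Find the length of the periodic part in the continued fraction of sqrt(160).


Run the CF algorithm for sqrt(160).
a_0 = floor(sqrt(160)) = 12; set m_0=0, q_0=1.
Recurrence: m' = q*a - m,  q' = (d - m'^2)/q,  a' = floor((a_0 + m')/q').
  step 1: m=12, q=16, a=1
  step 2: m=4, q=9, a=1
  step 3: m=5, q=15, a=1
  step 4: m=10, q=4, a=5
  step 5: m=10, q=15, a=1
  step 6: m=5, q=9, a=1
  step 7: m=4, q=16, a=1
  step 8: m=12, q=1, a=24
a_8 = 2*a_0 = 24, so the period closes here.
sqrt(160) = [12; 1, 1, 1, 5, 1, 1, 1, 24]
Period length = 8

8


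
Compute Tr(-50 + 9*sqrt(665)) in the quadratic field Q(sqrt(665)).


Tr(a + b*sqrt(d)) = (a + b*sqrt(d)) + (a - b*sqrt(d)) = 2a
= 2 * (-50)
= -100

-100


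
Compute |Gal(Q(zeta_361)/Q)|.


|Gal(Q(zeta_361)/Q)| = phi(361)
= 342

342


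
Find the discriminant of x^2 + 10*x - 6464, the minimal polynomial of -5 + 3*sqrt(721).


The element -5 + 3*sqrt(721) has minimal polynomial:
x^2 + 10*x - 6464
Discriminant = (10)^2 - 4*(-6464)
= 100 + 25856
= 25956

25956


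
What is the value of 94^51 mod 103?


p = 103 is prime and the exponent is (p-1)/2 = 51, so by Euler's criterion 94^51 = (94/103) = +1 or -1 mod 103.
Compute by square-and-multiply:
  51 = 32 + 16 + 2 + 1 (binary 110011)
  Repeated squaring mod 103: 94^1 = 94, 94^2 = 81, 94^4 = 72, 94^8 = 34, 94^16 = 23, 94^32 = 14
  94^51 = 94^32 * 94^16 * 94^2 * 94^1 = 14 * 23 * 81 * 94 mod 103
    14 * 23 = 322 = 13 mod 103
    13 * 81 = 1053 = 23 mod 103
    23 * 94 = 2162 = 102 mod 103
  94^51 = 102 mod 103
Result 102 = p - 1 = -1 mod 103: 94 is a quadratic non-residue mod 103. As a residue in [0, p-1] the value is 102.
94^51 mod 103 = 102

102


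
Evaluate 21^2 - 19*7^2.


x^2 - d*y^2
= 21^2 - 19*7^2
= 441 - 931
= -490

-490


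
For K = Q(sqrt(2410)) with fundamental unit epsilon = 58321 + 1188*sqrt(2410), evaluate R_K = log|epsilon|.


epsilon = 58321 + 1188*sqrt(2410)
= 116642.0000
R = ln(116642.0000)
= 11.6669

11.6669


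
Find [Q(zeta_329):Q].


The degree equals Euler's totient phi(329).
329 = 7 * 47
phi(329) = 276

276


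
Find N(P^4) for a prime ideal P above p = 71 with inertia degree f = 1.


N(P^a) = p^(a*f)
= 71^(4*1)
= 71^4
= 25411681

25411681


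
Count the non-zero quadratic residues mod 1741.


For prime p, the number of non-zero quadratic residues is (p-1)/2.
= (1741-1)/2
= 870

870


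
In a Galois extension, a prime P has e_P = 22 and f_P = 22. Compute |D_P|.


|D_P| = e * f
= 22 * 22
= 484

484


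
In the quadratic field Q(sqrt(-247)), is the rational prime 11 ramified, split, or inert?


K = Q(sqrt(-247)). Since d mod 4 = 1, disc(K) = -247.
Check p | disc: -247 mod 11 = 6.
p does not divide disc. Compute Legendre symbol (d/p):
6^((11-1)/2) mod 11 = -1
(d/p) = -1, so p is inert: (p) stays prime with e=1, f=2, g=1.
Therefore p is inert.

inert


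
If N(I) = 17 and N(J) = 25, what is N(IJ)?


N(IJ) = N(I) * N(J)
= 17 * 25
= 425

425


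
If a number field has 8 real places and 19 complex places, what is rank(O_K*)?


By Dirichlet's unit theorem:
rank = r1 + r2 - 1
= 8 + 19 - 1
= 26

26


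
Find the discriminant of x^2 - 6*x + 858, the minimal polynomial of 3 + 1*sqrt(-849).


The element 3 + 1*sqrt(-849) has minimal polynomial:
x^2 - 6*x + 858
Discriminant = (-6)^2 - 4*(858)
= 36 - 3432
= -3396

-3396


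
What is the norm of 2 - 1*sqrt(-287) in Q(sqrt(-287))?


N(a + b*sqrt(d)) = a^2 - d*b^2
= (2)^2 - (-287)*(-1)^2
= 4 + 287
= 291

291


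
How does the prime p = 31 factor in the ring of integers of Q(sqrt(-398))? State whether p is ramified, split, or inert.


K = Q(sqrt(-398)). Since d mod 4 = 2, disc(K) = -1592.
Check p | disc: -1592 mod 31 = 20.
p does not divide disc. Compute Legendre symbol (d/p):
5^((31-1)/2) mod 31 = 1
(d/p) = 1, so p splits: (p) = P*P' with e=1, f=1, g=2.
Therefore p is split.

split


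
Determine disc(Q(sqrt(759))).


For K = Q(sqrt(d)) with d squarefree: disc(K) = d if d = 1 mod 4, and disc(K) = 4d if d = 2 or 3 mod 4.
Here d = 759, and d mod 4 = 3.
d = 3 mod 4, not 1 (O_K = Z[sqrt(d)]), so disc(K) = 4d = 4 * (759) = 3036

3036


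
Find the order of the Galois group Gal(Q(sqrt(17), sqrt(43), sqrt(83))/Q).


The 3 square roots of distinct primes are multiplicatively independent over Q,
so [K:Q] = 2^3 and Gal(K/Q) is isomorphic to (Z/2Z)^3.
|Gal| = 2^3 = 8

8


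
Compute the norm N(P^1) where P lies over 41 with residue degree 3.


N(P^a) = p^(a*f)
= 41^(1*3)
= 41^3
= 68921

68921


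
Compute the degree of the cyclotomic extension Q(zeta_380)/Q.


The degree equals Euler's totient phi(380).
380 = 2^2 * 5 * 19
phi(380) = 144

144


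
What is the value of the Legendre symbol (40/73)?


p = 73 is prime, so compute (40/73) with the reciprocity algorithm (Jacobi-symbol steps: pull out 2s via (2/n), flip via reciprocity, reduce):
  pull out 2: (2/73) = +1  (since 73 mod 8 = 1)
  pull out 2: (2/73) = +1  (since 73 mod 8 = 1)
  pull out 2: (2/73) = +1  (since 73 mod 8 = 1)
  reciprocity: (5/73) -> +(73/5)
  reduce: (3/5)
  reciprocity: (3/5) -> +(5/3)
  reduce: (2/3)
  pull out 2: (2/3) = -1  (since 3 mod 8 = 3)
  (1/3) = 1
Product of signs = -1
(40/73) = -1

-1


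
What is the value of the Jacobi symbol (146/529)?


Compute (146/529) via quadratic reciprocity:
  pull out 2: (2/529) = +1  (since 529 mod 8 = 1)
  reciprocity: (73/529) -> +(529/73)
  reduce: (18/73)
  pull out 2: (2/73) = +1  (since 73 mod 8 = 1)
  reciprocity: (9/73) -> +(73/9)
  reduce: (1/9)
  (1/9) = 1
Product of signs = 1

1


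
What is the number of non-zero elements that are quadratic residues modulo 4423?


For prime p, the number of non-zero quadratic residues is (p-1)/2.
= (4423-1)/2
= 2211

2211


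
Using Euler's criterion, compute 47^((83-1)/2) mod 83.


p = 83 is prime and the exponent is (p-1)/2 = 41, so by Euler's criterion 47^41 = (47/83) = +1 or -1 mod 83.
Compute by square-and-multiply:
  41 = 32 + 8 + 1 (binary 101001)
  Repeated squaring mod 83: 47^1 = 47, 47^2 = 51, 47^4 = 28, 47^8 = 37, 47^16 = 41, 47^32 = 21
  47^41 = 47^32 * 47^8 * 47^1 = 21 * 37 * 47 mod 83
    21 * 37 = 777 = 30 mod 83
    30 * 47 = 1410 = 82 mod 83
  47^41 = 82 mod 83
Result 82 = p - 1 = -1 mod 83: 47 is a quadratic non-residue mod 83. As a residue in [0, p-1] the value is 82.
47^41 mod 83 = 82

82


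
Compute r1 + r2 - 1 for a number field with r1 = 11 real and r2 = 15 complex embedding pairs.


By Dirichlet's unit theorem:
rank = r1 + r2 - 1
= 11 + 15 - 1
= 25

25


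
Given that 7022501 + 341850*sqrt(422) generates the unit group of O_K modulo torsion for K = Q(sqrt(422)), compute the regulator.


epsilon = 7022501 + 341850*sqrt(422)
= 1.4045e+07
R = ln(1.4045e+07)
= 16.4578

16.4578


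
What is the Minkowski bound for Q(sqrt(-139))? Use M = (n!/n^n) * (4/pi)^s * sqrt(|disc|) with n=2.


d = -139, d mod 4 = 1, so disc(K) = d = -139; |disc(K)| = 139
Imaginary quadratic field, so n = 2, s = r2 = 1, r1 = 0
M = (n!/n^n) * (4/pi)^s * sqrt(|disc(K)|) = (2!/2^2) * (4/pi)^1 * sqrt(139)
= 0.5 * 1.273240 * 11.789826
= 7.5056

7.5056


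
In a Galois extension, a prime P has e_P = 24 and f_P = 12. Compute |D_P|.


|D_P| = e * f
= 24 * 12
= 288

288


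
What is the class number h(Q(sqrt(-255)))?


K = Q(sqrt(-255)). d mod 4 = 1, so D = disc(K) = d = -255
h(K) equals the number of primitive reduced positive-definite forms (a, b, c) = a*x^2 + b*x*y + c*y^2 with b^2 - 4ac = D,
where reduced means |b| <= a <= c, with b >= 0 whenever |b| = a or a = c, and primitive means gcd(a, b, c) = 1.
Reduced forces 3a^2 <= |D| = 255, so 1 <= a <= 9; b must have the parity of D, and c = (b^2 - D)/(4a) must be an integer >= a.
Enumerate a = 1..9, b in [-a, a]:
  a=1: (1, 1, 64)  [1]
  a=2: (2, -1, 32), (2, 1, 32)  [2]
  a=3: (3, 3, 22)  [1]
  a=4: (4, -1, 16), (4, 1, 16)  [2]
  a=5: (5, 5, 14)  [1]
  a=6: (6, -3, 11), (6, 3, 11)  [2]
  a=7: (7, -5, 10), (7, 5, 10)  [2]
  a=8: (8, 1, 8)  [1]
  a=9: none
Total reduced forms: 1 + 2 + 1 + 2 + 1 + 2 + 2 + 1 = 12
h = 12

12


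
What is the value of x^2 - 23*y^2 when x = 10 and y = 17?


x^2 - d*y^2
= 10^2 - 23*17^2
= 100 - 6647
= -6547

-6547


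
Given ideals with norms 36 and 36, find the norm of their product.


N(IJ) = N(I) * N(J)
= 36 * 36
= 1296

1296


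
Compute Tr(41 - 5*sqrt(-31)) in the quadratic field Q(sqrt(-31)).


Tr(a + b*sqrt(d)) = (a + b*sqrt(d)) + (a - b*sqrt(d)) = 2a
= 2 * (41)
= 82

82


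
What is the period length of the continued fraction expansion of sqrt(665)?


Run the CF algorithm for sqrt(665).
a_0 = floor(sqrt(665)) = 25; set m_0=0, q_0=1.
Recurrence: m' = q*a - m,  q' = (d - m'^2)/q,  a' = floor((a_0 + m')/q').
  step 1: m=25, q=40, a=1
  step 2: m=15, q=11, a=3
  step 3: m=18, q=31, a=1
  step 4: m=13, q=16, a=2
  step 5: m=19, q=19, a=2
  step 6: m=19, q=16, a=2
  step 7: m=13, q=31, a=1
  step 8: m=18, q=11, a=3
  step 9: m=15, q=40, a=1
  step 10: m=25, q=1, a=50
a_10 = 2*a_0 = 50, so the period closes here.
sqrt(665) = [25; 1, 3, 1, 2, 2, 2, 1, 3, 1, 50]
Period length = 10

10


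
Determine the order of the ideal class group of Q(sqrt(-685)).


K = Q(sqrt(-685)). d mod 4 = 3, so D = disc(K) = 4d = -2740
h(K) equals the number of primitive reduced positive-definite forms (a, b, c) = a*x^2 + b*x*y + c*y^2 with b^2 - 4ac = D,
where reduced means |b| <= a <= c, with b >= 0 whenever |b| = a or a = c, and primitive means gcd(a, b, c) = 1.
Reduced forces 3a^2 <= |D| = 2740, so 1 <= a <= 30; b must have the parity of D, and c = (b^2 - D)/(4a) must be an integer >= a.
Enumerate a = 1..30, b in [-a, a]:
  a=1: (1, 0, 685)  [1]
  a=2: (2, 2, 343)  [1]
  a=3..4: none
  a=5: (5, 0, 137)  [1]
  a=6: none
  a=7: (7, -2, 98), (7, 2, 98)  [2]
  a=8..9: none
  a=10: (10, 10, 71)  [1]
  a=11..12: none
  a=13: (13, -4, 53), (13, 4, 53)  [2]
  a=14: (14, -2, 49), (14, 2, 49)  [2]
  a=15..25: none
  a=26: (26, -22, 31), (26, 22, 31)  [2]
  a=27..30: none
Total reduced forms: 1 + 1 + 1 + 2 + 1 + 2 + 2 + 2 = 12
h = 12

12


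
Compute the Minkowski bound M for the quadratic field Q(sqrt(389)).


d = 389, d mod 4 = 1, so disc(K) = d = 389; |disc(K)| = 389
Real quadratic field, so n = 2, s = r2 = 0, r1 = 2
M = (n!/n^n) * (4/pi)^s * sqrt(|disc(K)|) = (2!/2^2) * (4/pi)^0 * sqrt(389)
= 0.5 * 1.000000 * 19.723083
= 9.8615

9.8615


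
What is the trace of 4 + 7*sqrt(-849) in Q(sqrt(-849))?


Tr(a + b*sqrt(d)) = (a + b*sqrt(d)) + (a - b*sqrt(d)) = 2a
= 2 * (4)
= 8

8


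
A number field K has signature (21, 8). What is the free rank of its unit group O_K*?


By Dirichlet's unit theorem:
rank = r1 + r2 - 1
= 21 + 8 - 1
= 28

28


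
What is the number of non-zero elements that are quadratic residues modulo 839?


For prime p, the number of non-zero quadratic residues is (p-1)/2.
= (839-1)/2
= 419

419


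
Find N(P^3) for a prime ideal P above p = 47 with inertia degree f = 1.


N(P^a) = p^(a*f)
= 47^(3*1)
= 47^3
= 103823

103823


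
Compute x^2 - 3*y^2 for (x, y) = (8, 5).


x^2 - d*y^2
= 8^2 - 3*5^2
= 64 - 75
= -11

-11


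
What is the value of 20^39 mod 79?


p = 79 is prime and the exponent is (p-1)/2 = 39, so by Euler's criterion 20^39 = (20/79) = +1 or -1 mod 79.
Compute by square-and-multiply:
  39 = 32 + 4 + 2 + 1 (binary 100111)
  Repeated squaring mod 79: 20^1 = 20, 20^2 = 5, 20^4 = 25, 20^8 = 72, 20^16 = 49, 20^32 = 31
  20^39 = 20^32 * 20^4 * 20^2 * 20^1 = 31 * 25 * 5 * 20 mod 79
    31 * 25 = 775 = 64 mod 79
    64 * 5 = 320 = 4 mod 79
    4 * 20 = 80 = 1 mod 79
  20^39 = 1 mod 79
Result 1: 20 is a quadratic residue mod 79.
20^39 mod 79 = 1

1


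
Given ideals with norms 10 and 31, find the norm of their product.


N(IJ) = N(I) * N(J)
= 10 * 31
= 310

310


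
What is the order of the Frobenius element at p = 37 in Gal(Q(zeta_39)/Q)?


The Frobenius at p in Gal(Q(zeta_n)/Q) = (Z/nZ)* is the class of p, so its order is ord_39(37), the smallest k >= 1 with 37^k = 1 mod 39.
n = 39 = 3 * 13, phi(39) = 24; the order divides phi(n).
Divisors of 24: 1, 2, 3, 4, 6, 8, 12, 24
Repeated squaring mod 39: 37^1 = 37, 37^2 = 4, 37^4 = 16, 37^8 = 22, 37^16 = 16
Test divisors in increasing order:
  k=1: 37^1 = 37 mod 39
  k=2: 37^2 = 4 mod 39
  k=3: 37^3 = 4 * 37 = 31 mod 39
  k=4: 37^4 = 16 mod 39
  k=6: 37^6 = 16 * 4 = 25 mod 39
  k=8: 37^8 = 22 mod 39
  k=12: 37^12 = 22 * 16 = 1 mod 39  <- first divisor giving 1
Order = 12

12


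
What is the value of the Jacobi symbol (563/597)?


Compute (563/597) via quadratic reciprocity:
  reciprocity: (563/597) -> +(597/563)
  reduce: (34/563)
  pull out 2: (2/563) = -1  (since 563 mod 8 = 3)
  reciprocity: (17/563) -> +(563/17)
  reduce: (2/17)
  pull out 2: (2/17) = +1  (since 17 mod 8 = 1)
  (1/17) = 1
Product of signs = -1

-1


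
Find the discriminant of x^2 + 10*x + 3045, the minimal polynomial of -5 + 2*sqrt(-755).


The element -5 + 2*sqrt(-755) has minimal polynomial:
x^2 + 10*x + 3045
Discriminant = (10)^2 - 4*(3045)
= 100 - 12180
= -12080

-12080


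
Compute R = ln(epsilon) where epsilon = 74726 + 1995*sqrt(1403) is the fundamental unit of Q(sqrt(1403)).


epsilon = 74726 + 1995*sqrt(1403)
= 149452.0000
R = ln(149452.0000)
= 11.9147

11.9147


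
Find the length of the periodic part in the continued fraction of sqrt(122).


Run the CF algorithm for sqrt(122).
a_0 = floor(sqrt(122)) = 11; set m_0=0, q_0=1.
Recurrence: m' = q*a - m,  q' = (d - m'^2)/q,  a' = floor((a_0 + m')/q').
  step 1: m=11, q=1, a=22
a_1 = 2*a_0 = 22, so the period closes here.
sqrt(122) = [11; 22]
Period length = 1

1


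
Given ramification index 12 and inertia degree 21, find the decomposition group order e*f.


|D_P| = e * f
= 12 * 21
= 252

252


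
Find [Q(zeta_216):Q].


The degree equals Euler's totient phi(216).
216 = 2^3 * 3^3
phi(216) = 72

72


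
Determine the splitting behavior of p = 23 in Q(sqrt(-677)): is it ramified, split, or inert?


K = Q(sqrt(-677)). Since d mod 4 = 3, disc(K) = -2708.
Check p | disc: -2708 mod 23 = 6.
p does not divide disc. Compute Legendre symbol (d/p):
13^((23-1)/2) mod 23 = 1
(d/p) = 1, so p splits: (p) = P*P' with e=1, f=1, g=2.
Therefore p is split.

split


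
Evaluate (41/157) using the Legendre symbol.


p = 157 is prime, so compute (41/157) with the reciprocity algorithm (Jacobi-symbol steps: pull out 2s via (2/n), flip via reciprocity, reduce):
  reciprocity: (41/157) -> +(157/41)
  reduce: (34/41)
  pull out 2: (2/41) = +1  (since 41 mod 8 = 1)
  reciprocity: (17/41) -> +(41/17)
  reduce: (7/17)
  reciprocity: (7/17) -> +(17/7)
  reduce: (3/7)
  reciprocity: (3/7) -> -(7/3)
  reduce: (1/3)
  (1/3) = 1
Product of signs = -1
(41/157) = -1

-1


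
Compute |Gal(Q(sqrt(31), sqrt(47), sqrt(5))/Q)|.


The 3 square roots of distinct primes are multiplicatively independent over Q,
so [K:Q] = 2^3 and Gal(K/Q) is isomorphic to (Z/2Z)^3.
|Gal| = 2^3 = 8

8


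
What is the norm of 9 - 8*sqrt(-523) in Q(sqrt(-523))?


N(a + b*sqrt(d)) = a^2 - d*b^2
= (9)^2 - (-523)*(-8)^2
= 81 + 33472
= 33553

33553


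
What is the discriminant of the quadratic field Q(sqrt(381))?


For K = Q(sqrt(d)) with d squarefree: disc(K) = d if d = 1 mod 4, and disc(K) = 4d if d = 2 or 3 mod 4.
Here d = 381, and d mod 4 = 1.
d = 1 mod 4 (O_K = Z[(1+sqrt(d))/2]), so disc(K) = d = 381

381


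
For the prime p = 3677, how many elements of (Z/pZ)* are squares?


For prime p, the number of non-zero quadratic residues is (p-1)/2.
= (3677-1)/2
= 1838

1838


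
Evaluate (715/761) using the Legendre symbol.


p = 761 is prime, so compute (715/761) with the reciprocity algorithm (Jacobi-symbol steps: pull out 2s via (2/n), flip via reciprocity, reduce):
  reciprocity: (715/761) -> +(761/715)
  reduce: (46/715)
  pull out 2: (2/715) = -1  (since 715 mod 8 = 3)
  reciprocity: (23/715) -> -(715/23)
  reduce: (2/23)
  pull out 2: (2/23) = +1  (since 23 mod 8 = 7)
  (1/23) = 1
Product of signs = 1
(715/761) = 1

1


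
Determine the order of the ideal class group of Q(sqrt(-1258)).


K = Q(sqrt(-1258)). d mod 4 = 2, so D = disc(K) = 4d = -5032
h(K) equals the number of primitive reduced positive-definite forms (a, b, c) = a*x^2 + b*x*y + c*y^2 with b^2 - 4ac = D,
where reduced means |b| <= a <= c, with b >= 0 whenever |b| = a or a = c, and primitive means gcd(a, b, c) = 1.
Reduced forces 3a^2 <= |D| = 5032, so 1 <= a <= 40; b must have the parity of D, and c = (b^2 - D)/(4a) must be an integer >= a.
Enumerate a = 1..40, b in [-a, a]:
  a=1: (1, 0, 1258)  [1]
  a=2: (2, 0, 629)  [1]
  a=3..6: none
  a=7: (7, -6, 181), (7, 6, 181)  [2]
  a=8..12: none
  a=13: (13, -8, 98), (13, 8, 98)  [2]
  a=14: (14, -8, 91), (14, 8, 91)  [2]
  a=15..16: none
  a=17: (17, 0, 74)  [1]
  a=18..25: none
  a=26: (26, -8, 49), (26, 8, 49)  [2]
  a=27..33: none
  a=34: (34, 0, 37)  [1]
  a=35..40: none
Total reduced forms: 1 + 1 + 2 + 2 + 2 + 1 + 2 + 1 = 12
h = 12

12
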